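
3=3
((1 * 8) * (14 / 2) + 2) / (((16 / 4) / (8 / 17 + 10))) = 2581 / 17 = 151.82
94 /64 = 47 /32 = 1.47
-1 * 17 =-17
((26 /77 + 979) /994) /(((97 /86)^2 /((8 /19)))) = 2230899856 /6841387399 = 0.33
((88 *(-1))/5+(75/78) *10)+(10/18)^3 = -370226/47385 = -7.81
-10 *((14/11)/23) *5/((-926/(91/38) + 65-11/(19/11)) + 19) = 1210300/135189791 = 0.01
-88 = -88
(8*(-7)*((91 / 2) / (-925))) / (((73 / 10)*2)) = 2548 / 13505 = 0.19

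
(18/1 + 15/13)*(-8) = -1992/13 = -153.23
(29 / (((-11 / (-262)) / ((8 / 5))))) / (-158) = -30392 / 4345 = -6.99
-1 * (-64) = 64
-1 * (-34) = 34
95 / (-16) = -95 / 16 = -5.94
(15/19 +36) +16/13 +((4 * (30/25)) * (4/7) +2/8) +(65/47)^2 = 42.93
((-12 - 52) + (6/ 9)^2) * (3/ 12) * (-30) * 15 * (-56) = -400400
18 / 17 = 1.06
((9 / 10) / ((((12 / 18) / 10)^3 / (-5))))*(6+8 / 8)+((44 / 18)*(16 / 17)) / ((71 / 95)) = -2309678495 / 21726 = -106309.42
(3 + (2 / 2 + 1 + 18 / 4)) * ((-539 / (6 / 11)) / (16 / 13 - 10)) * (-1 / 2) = -77077 / 144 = -535.26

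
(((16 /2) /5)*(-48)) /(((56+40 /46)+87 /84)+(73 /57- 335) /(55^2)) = -8528002560 /6417650507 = -1.33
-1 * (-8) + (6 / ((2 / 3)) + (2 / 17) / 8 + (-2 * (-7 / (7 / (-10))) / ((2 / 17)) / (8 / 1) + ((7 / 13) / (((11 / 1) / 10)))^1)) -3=-16399 / 2431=-6.75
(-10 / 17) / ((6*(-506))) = 5 / 25806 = 0.00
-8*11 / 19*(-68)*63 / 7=53856 / 19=2834.53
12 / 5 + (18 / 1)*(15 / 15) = 102 / 5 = 20.40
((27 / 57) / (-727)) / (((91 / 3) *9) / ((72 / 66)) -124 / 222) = -0.00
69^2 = 4761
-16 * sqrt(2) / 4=-4 * sqrt(2)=-5.66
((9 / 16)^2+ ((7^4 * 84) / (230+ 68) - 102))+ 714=49171749 / 38144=1289.11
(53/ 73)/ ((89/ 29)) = 0.24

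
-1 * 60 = -60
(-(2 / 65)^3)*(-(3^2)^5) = 472392 / 274625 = 1.72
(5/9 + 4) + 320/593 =27193/5337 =5.10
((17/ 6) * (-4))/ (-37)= 34/ 111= 0.31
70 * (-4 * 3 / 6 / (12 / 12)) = -140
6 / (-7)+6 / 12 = -5 / 14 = -0.36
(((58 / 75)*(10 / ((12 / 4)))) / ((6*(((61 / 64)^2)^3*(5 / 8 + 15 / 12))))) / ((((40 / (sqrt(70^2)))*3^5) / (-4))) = -223200860438528 / 25351888213689075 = -0.01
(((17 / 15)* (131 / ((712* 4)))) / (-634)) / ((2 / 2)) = -2227 / 27084480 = -0.00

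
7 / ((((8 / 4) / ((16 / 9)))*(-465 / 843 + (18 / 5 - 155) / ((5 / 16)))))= -393400 / 30666123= -0.01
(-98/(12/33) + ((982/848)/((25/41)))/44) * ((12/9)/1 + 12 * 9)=-29460.61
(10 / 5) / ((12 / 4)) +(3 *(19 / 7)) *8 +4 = 1466 / 21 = 69.81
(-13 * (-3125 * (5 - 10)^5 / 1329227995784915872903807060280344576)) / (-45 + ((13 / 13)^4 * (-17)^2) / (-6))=29296875 / 28578401909375691267431851796027408384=0.00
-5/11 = -0.45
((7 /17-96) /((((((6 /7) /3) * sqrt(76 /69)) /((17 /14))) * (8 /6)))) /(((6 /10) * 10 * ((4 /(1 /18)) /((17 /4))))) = -27625 * sqrt(1311) /350208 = -2.86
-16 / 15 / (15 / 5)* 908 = -14528 / 45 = -322.84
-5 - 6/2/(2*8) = -83/16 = -5.19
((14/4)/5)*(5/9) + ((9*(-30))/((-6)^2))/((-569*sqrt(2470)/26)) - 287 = -5159/18 + 3*sqrt(2470)/21622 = -286.60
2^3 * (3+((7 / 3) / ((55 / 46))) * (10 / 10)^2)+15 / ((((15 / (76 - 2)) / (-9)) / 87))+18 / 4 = -19106303 / 330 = -57897.89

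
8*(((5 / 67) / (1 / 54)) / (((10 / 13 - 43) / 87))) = -271440 / 4087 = -66.42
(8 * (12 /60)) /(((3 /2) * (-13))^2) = 32 /7605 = 0.00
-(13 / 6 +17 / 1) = -115 / 6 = -19.17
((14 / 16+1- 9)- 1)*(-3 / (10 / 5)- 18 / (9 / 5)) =1495 / 16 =93.44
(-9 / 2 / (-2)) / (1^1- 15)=-9 / 56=-0.16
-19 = -19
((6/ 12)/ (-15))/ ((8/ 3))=-1/ 80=-0.01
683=683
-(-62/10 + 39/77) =2192/385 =5.69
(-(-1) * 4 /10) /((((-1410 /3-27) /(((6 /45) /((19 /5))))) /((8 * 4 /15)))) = -128 /2124675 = -0.00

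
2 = 2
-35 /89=-0.39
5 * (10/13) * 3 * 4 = 600/13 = 46.15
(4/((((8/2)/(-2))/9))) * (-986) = 17748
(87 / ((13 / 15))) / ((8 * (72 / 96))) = 435 / 26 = 16.73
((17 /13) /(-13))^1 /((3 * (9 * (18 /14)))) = -119 /41067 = -0.00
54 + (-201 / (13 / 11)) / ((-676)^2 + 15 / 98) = 31437914748 / 582187619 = 54.00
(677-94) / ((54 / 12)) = 1166 / 9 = 129.56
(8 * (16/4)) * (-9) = -288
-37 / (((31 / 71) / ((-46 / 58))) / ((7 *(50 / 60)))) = 2114735 / 5394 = 392.05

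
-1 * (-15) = 15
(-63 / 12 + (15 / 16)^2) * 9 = -10071 / 256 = -39.34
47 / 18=2.61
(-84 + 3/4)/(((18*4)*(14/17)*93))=-629/41664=-0.02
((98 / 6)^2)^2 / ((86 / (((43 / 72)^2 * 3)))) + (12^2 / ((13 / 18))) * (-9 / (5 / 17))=-94903280341 / 18195840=-5215.66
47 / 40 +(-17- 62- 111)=-7553 / 40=-188.82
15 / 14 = 1.07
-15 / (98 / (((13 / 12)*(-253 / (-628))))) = -16445 / 246176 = -0.07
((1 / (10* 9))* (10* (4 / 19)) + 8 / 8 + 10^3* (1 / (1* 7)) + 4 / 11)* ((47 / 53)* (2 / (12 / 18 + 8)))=89265361 / 3024021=29.52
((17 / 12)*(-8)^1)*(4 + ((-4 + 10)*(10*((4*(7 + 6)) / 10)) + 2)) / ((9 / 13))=-46852 / 9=-5205.78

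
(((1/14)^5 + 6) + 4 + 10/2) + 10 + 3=15059073/537824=28.00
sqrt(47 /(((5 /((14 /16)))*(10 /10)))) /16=0.18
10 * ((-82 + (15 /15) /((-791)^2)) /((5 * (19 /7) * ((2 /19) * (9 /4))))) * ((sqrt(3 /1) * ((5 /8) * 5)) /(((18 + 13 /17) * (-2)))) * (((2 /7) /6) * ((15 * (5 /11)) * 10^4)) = 119458.63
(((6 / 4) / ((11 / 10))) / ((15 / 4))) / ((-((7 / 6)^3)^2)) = -186624 / 1294139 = -0.14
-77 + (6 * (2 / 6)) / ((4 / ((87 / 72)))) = -3667 / 48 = -76.40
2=2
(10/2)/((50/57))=57/10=5.70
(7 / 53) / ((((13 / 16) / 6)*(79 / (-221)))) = -11424 / 4187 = -2.73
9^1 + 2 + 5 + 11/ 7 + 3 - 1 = 137/ 7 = 19.57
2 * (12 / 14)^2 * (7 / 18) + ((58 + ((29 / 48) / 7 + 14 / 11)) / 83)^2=101907614209 / 94106605824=1.08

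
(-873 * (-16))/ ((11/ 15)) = 19047.27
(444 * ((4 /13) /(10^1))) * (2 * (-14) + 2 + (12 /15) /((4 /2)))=-113664 /325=-349.74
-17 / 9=-1.89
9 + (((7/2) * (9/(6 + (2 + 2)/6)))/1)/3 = 423/40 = 10.58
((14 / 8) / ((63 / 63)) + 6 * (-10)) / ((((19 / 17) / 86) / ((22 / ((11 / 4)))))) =-681292 / 19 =-35857.47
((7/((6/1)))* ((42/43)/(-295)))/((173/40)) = -392/438901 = -0.00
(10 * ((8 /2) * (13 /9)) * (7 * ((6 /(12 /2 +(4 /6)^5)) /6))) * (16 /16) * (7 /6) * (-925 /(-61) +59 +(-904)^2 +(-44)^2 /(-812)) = 16577337355488 /263581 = 62892762.97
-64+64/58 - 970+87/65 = -1944487/1885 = -1031.56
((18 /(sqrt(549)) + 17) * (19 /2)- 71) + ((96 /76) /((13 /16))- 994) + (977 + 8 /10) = 57 * sqrt(61) /61 + 187361 /2470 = 83.15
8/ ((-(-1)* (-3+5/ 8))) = -64/ 19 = -3.37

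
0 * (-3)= 0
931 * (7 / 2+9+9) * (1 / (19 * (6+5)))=2107 / 22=95.77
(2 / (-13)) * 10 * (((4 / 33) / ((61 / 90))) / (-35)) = 480 / 61061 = 0.01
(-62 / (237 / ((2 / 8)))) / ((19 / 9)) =-93 / 3002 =-0.03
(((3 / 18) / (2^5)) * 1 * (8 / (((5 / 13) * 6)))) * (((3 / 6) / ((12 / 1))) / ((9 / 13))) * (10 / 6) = 169 / 93312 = 0.00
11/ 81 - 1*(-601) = 48692/ 81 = 601.14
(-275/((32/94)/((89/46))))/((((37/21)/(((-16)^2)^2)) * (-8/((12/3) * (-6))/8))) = -1187356262400/851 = -1395248251.94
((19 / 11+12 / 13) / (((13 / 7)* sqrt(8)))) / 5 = 2653* sqrt(2) / 37180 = 0.10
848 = 848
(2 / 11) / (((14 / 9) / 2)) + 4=326 / 77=4.23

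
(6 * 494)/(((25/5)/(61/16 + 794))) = 1891773/4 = 472943.25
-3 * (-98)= 294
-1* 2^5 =-32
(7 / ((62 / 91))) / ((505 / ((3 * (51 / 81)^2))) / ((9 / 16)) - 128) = 14161 / 864032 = 0.02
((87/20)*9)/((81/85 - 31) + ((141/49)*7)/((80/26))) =-186354/111863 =-1.67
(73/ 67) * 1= 73/ 67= 1.09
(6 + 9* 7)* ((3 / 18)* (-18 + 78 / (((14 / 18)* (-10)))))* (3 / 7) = -67689 / 490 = -138.14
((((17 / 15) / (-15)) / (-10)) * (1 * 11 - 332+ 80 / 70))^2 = 1448791969 / 248062500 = 5.84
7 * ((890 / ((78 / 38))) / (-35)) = -3382 / 39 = -86.72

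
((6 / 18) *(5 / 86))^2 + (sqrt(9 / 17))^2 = 599501 / 1131588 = 0.53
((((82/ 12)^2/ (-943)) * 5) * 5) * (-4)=1025/ 207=4.95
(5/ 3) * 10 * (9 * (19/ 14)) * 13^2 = 240825/ 7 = 34403.57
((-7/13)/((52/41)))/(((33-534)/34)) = 4879/169338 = 0.03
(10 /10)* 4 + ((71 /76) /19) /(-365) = 2108169 /527060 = 4.00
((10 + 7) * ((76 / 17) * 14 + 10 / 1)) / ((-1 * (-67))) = 1234 / 67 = 18.42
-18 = -18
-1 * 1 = -1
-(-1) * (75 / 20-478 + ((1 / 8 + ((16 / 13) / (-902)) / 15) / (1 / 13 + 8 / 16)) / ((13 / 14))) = -2501244641 / 5276700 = -474.02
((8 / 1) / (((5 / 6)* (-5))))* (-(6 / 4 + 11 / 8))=138 / 25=5.52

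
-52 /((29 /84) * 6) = -728 /29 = -25.10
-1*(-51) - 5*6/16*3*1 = 363/8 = 45.38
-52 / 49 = -1.06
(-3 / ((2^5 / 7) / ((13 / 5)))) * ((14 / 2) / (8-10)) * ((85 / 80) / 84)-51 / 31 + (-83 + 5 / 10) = -53374123 / 634880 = -84.07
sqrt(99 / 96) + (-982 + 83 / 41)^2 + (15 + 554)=sqrt(66) / 8 + 1615308530 / 1681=960922.21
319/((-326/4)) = -3.91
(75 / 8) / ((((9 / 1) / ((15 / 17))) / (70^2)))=153125 / 34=4503.68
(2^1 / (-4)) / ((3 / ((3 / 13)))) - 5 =-131 / 26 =-5.04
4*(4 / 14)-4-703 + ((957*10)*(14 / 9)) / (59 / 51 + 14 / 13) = 61771399 / 10367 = 5958.46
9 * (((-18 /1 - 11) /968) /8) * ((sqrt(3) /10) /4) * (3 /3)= -261 * sqrt(3) /309760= -0.00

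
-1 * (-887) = 887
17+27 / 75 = 434 / 25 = 17.36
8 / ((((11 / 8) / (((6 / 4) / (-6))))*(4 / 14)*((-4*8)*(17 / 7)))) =49 / 748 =0.07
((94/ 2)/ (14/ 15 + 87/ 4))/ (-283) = -2820/ 385163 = -0.01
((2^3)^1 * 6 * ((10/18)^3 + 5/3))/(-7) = -21440/1701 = -12.60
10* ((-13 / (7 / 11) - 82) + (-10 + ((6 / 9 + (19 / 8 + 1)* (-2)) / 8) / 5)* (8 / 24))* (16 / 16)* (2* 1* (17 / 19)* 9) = -18132047 / 1064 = -17041.40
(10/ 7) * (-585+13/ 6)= -17485/ 21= -832.62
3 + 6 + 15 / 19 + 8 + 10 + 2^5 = 1136 / 19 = 59.79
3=3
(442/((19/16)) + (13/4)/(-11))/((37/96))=964.97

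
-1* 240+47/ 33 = -7873/ 33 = -238.58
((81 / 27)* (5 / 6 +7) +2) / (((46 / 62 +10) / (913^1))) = 481151 / 222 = 2167.35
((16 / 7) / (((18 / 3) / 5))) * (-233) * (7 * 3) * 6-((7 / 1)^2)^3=-173569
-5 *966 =-4830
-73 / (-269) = 73 / 269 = 0.27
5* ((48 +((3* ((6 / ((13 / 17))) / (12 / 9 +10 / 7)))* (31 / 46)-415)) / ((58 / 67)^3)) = -9421267135465 / 3383632304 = -2784.36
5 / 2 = 2.50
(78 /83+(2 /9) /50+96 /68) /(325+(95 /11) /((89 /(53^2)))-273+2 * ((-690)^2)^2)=732253819 /140902462309802308425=0.00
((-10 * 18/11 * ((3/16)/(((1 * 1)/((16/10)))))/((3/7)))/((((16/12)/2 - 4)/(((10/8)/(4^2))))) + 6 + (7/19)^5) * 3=32816571045/1743173696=18.83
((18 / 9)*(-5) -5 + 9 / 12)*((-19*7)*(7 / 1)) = 53067 / 4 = 13266.75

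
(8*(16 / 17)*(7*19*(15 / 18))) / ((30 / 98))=417088 / 153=2726.07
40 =40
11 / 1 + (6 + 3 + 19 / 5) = 119 / 5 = 23.80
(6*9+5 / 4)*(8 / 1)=442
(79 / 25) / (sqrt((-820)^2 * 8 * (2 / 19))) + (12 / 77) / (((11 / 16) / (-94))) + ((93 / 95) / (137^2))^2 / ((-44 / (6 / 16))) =-1836151618588724319 / 86171344245509600 + 79 * sqrt(19) / 82000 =-21.30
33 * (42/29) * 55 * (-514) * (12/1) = -470186640/29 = -16213332.41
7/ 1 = 7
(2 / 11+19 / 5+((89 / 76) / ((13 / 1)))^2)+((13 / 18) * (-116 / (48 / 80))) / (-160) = 1762180943 / 362393460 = 4.86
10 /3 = 3.33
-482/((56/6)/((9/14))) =-6507/196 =-33.20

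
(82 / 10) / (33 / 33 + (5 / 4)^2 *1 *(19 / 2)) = 1312 / 2535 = 0.52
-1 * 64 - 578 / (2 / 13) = -3821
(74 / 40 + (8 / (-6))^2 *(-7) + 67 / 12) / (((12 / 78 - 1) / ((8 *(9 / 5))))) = 2132 / 25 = 85.28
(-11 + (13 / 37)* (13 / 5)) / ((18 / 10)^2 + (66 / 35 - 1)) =-32655 / 13357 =-2.44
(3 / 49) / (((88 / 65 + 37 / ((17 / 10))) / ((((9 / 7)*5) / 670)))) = 29835 / 1174145252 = 0.00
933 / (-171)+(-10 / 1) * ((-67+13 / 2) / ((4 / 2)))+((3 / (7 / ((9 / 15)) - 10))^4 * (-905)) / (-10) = 44427106 / 35625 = 1247.08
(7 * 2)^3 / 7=392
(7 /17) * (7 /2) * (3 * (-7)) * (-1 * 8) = 4116 /17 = 242.12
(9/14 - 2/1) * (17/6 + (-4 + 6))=-551/84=-6.56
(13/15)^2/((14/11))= 1859/3150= 0.59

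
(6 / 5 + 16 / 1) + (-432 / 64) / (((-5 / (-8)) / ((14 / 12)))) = 23 / 5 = 4.60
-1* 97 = -97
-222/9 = -74/3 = -24.67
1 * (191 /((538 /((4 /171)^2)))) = 1528 /7865829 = 0.00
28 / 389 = 0.07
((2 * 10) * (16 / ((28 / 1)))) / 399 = 80 / 2793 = 0.03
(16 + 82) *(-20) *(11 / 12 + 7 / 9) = -29890 / 9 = -3321.11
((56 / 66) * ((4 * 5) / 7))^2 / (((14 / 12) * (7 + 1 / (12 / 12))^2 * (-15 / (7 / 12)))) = -10 / 3267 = -0.00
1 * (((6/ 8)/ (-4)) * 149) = -447/ 16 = -27.94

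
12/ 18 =2/ 3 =0.67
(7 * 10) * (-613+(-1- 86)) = -49000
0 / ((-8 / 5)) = 0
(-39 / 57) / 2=-13 / 38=-0.34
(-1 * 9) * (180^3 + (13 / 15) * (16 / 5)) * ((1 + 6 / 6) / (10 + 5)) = -874800416 / 125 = -6998403.33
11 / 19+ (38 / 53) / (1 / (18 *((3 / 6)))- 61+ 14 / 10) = 1528201 / 2695739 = 0.57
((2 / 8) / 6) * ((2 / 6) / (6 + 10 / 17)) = 17 / 8064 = 0.00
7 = 7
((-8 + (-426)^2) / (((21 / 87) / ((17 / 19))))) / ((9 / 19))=1420059.11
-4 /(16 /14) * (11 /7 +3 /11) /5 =-71 /55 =-1.29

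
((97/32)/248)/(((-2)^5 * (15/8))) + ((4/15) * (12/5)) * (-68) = -103612901/2380800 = -43.52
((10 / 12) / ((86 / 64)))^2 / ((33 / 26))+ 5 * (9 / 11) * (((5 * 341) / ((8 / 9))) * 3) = 103420569925 / 4393224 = 23540.93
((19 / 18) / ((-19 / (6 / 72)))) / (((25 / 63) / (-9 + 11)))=-7 / 300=-0.02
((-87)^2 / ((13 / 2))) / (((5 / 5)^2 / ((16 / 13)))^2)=3875328 / 2197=1763.92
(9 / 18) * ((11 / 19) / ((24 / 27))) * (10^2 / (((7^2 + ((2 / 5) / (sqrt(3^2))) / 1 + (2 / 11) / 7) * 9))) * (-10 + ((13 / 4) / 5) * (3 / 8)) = -99162525 / 138086528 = -0.72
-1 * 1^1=-1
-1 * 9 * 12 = -108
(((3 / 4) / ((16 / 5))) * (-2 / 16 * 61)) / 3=-305 / 512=-0.60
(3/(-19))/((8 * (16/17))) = -51/2432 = -0.02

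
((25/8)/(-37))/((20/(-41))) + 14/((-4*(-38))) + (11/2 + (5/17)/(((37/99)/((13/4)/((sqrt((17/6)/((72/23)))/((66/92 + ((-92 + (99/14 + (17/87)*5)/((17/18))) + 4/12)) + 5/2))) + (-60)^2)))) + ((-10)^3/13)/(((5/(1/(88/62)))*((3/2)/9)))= 151692878945/54687776 - 122472412920*sqrt(1173)/19520916247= 2558.92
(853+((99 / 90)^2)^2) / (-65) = -8544641 / 650000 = -13.15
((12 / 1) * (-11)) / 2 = -66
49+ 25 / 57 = 2818 / 57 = 49.44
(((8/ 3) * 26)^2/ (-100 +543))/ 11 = 43264/ 43857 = 0.99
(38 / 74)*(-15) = -285 / 37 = -7.70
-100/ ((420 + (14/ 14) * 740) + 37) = -100/ 1197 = -0.08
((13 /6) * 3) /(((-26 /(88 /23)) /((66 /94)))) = -726 /1081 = -0.67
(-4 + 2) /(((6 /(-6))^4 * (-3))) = 2 /3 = 0.67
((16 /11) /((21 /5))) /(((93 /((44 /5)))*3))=64 /5859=0.01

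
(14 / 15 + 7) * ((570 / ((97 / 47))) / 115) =212534 / 11155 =19.05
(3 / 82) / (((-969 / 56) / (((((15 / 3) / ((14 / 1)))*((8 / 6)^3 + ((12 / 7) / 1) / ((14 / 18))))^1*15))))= -17800 / 343539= -0.05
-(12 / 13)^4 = -20736 / 28561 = -0.73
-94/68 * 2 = -47/17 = -2.76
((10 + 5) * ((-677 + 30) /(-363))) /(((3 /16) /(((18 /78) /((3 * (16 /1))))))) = 3235 /4719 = 0.69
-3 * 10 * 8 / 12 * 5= -100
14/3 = 4.67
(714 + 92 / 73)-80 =46374 / 73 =635.26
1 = 1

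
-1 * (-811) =811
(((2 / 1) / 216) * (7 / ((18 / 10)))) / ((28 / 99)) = 55 / 432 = 0.13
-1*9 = -9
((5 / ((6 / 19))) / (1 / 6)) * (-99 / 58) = -9405 / 58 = -162.16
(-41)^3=-68921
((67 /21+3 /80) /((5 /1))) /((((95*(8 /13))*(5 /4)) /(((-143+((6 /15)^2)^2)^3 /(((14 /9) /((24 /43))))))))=-452731138807884067989 /48868408203125000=-9264.29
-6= -6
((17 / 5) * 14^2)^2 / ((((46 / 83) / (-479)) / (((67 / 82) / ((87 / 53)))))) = -391844966396492 / 2051025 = -191048361.87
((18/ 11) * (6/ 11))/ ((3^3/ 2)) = 0.07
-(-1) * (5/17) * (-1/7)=-0.04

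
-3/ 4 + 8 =29/ 4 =7.25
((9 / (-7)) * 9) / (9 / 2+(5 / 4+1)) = -12 / 7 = -1.71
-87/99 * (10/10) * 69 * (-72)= 48024/11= 4365.82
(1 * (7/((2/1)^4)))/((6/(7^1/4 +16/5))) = 231/640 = 0.36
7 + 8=15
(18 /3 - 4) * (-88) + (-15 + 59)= -132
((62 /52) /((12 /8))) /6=31 /234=0.13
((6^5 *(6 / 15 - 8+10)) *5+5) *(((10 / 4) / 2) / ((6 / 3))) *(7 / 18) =22681.22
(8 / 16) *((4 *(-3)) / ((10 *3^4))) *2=-2 / 135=-0.01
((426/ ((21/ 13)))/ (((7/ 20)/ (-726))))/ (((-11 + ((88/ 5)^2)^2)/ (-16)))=24367200000/ 267106399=91.23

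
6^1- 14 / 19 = 100 / 19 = 5.26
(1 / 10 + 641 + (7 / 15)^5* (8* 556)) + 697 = 2181754447 / 1518750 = 1436.55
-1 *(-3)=3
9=9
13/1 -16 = -3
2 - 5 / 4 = 3 / 4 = 0.75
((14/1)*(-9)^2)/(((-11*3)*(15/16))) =-2016/55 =-36.65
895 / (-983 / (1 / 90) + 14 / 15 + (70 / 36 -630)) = -80550 / 8018741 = -0.01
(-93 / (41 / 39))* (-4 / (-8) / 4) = -3627 / 328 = -11.06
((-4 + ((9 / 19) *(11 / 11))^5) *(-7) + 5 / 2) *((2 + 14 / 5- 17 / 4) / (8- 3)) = 1652368883 / 495219800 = 3.34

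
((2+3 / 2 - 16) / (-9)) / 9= 25 / 162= 0.15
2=2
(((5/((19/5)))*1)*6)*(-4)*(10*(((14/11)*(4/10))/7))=-4800/209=-22.97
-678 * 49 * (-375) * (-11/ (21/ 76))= -495957000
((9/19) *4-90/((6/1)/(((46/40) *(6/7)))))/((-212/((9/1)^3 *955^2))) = 2279826285525/56392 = 40428186.37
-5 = -5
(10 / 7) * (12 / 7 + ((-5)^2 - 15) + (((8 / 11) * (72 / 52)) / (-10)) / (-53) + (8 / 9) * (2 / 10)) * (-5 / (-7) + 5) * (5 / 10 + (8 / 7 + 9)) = 169237001200 / 163774611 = 1033.35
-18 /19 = -0.95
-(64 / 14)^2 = -1024 / 49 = -20.90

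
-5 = -5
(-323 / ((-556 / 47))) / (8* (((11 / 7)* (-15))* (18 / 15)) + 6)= -106267 / 857352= -0.12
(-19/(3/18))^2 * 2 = 25992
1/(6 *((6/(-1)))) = -1/36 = -0.03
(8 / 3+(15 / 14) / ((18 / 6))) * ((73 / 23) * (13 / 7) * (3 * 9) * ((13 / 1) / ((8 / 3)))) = 42303573 / 18032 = 2346.03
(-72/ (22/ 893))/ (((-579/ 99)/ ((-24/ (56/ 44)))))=-12730608/ 1351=-9423.10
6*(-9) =-54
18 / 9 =2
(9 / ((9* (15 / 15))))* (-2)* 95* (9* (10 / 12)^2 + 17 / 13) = -37335 / 26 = -1435.96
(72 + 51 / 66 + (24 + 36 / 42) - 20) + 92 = 26123 / 154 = 169.63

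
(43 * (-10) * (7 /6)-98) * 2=-3598 /3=-1199.33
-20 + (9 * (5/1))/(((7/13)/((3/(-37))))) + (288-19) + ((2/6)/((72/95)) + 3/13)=176650385/727272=242.89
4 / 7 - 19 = -129 / 7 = -18.43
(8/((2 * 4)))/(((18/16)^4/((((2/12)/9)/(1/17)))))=34816/177147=0.20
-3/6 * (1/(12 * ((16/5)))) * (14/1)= -35/192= -0.18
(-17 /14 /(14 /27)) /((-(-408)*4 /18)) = -81 /3136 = -0.03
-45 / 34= -1.32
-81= -81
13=13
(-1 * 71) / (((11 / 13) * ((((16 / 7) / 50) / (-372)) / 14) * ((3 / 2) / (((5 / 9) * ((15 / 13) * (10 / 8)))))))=337028125 / 66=5106486.74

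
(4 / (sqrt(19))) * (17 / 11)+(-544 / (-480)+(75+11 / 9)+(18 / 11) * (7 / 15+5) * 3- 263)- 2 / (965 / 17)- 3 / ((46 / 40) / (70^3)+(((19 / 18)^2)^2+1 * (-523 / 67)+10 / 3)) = -147000211536436026904 / 930882669030793215+68 * sqrt(19) / 209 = -156.50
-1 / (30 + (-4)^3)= 1 / 34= 0.03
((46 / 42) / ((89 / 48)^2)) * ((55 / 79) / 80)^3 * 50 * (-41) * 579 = -54504150525 / 218700267464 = -0.25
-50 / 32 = -25 / 16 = -1.56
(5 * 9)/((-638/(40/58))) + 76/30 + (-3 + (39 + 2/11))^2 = 2002059128/1526415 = 1311.61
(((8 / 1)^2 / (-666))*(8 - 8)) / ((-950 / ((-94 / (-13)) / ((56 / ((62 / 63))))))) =0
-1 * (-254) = 254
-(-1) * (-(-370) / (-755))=-74 / 151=-0.49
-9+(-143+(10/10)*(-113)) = -265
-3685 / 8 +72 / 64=-919 / 2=-459.50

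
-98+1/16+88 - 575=-9359/16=-584.94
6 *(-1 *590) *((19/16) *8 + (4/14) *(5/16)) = -475245/14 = -33946.07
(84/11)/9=28/33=0.85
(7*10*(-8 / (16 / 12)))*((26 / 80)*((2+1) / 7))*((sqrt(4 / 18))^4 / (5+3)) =-13 / 36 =-0.36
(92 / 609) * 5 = 460 / 609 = 0.76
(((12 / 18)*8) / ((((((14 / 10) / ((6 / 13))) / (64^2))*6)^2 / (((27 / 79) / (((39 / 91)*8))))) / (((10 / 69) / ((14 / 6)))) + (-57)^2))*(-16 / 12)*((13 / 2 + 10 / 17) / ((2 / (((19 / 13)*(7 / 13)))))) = -268880052224000 / 44045159865999721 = -0.01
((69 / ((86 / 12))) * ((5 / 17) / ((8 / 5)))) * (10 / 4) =25875 / 5848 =4.42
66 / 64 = 33 / 32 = 1.03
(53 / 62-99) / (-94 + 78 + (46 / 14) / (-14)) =298165 / 49321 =6.05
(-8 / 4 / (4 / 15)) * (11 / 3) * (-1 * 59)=1622.50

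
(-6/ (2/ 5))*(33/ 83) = -495/ 83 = -5.96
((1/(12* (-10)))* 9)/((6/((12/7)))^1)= -3/140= -0.02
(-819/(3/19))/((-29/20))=103740/29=3577.24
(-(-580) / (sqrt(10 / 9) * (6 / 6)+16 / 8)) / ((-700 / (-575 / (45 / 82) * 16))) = 875104 / 91 - 437552 * sqrt(10) / 273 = 4548.17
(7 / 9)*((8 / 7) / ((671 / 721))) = 5768 / 6039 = 0.96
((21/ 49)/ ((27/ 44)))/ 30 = 22/ 945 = 0.02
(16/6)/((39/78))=5.33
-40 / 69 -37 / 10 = -2953 / 690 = -4.28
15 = 15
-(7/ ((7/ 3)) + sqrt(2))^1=-3 - sqrt(2)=-4.41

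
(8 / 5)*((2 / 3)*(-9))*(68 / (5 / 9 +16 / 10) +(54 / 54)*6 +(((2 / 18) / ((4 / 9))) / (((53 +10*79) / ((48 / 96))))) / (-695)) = -34140690526 / 94718075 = -360.45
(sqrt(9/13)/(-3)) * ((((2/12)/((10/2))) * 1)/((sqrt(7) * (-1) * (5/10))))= 0.01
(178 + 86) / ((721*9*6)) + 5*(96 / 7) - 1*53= 14441 / 927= 15.58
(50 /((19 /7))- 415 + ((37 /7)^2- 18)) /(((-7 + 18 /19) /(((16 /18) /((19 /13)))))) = 37436048 /963585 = 38.85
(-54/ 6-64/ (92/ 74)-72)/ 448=-3047/ 10304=-0.30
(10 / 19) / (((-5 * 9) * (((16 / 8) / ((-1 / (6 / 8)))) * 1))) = 4 / 513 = 0.01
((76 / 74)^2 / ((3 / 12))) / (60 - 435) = -0.01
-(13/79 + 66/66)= -92/79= -1.16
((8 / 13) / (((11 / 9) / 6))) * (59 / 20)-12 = -2208 / 715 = -3.09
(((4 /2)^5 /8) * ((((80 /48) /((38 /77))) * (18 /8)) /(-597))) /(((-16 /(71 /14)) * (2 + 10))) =3905 /2903808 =0.00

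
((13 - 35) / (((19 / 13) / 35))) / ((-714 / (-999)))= -238095 / 323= -737.14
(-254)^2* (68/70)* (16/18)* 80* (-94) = -26392721408/63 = -418932085.84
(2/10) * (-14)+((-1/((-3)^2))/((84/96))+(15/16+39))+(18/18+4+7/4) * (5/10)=203543/5040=40.39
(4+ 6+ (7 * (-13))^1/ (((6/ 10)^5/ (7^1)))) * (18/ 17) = -3976390/ 459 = -8663.16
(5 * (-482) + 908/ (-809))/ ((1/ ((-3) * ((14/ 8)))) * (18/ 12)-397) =13654186/ 2249829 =6.07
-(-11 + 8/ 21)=10.62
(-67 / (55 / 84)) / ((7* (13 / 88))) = -6432 / 65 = -98.95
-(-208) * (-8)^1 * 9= -14976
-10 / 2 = -5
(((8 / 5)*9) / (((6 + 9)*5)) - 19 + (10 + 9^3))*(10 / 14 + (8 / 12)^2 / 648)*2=218968376 / 212625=1029.83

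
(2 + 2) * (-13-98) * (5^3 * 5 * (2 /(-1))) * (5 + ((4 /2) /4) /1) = 3052500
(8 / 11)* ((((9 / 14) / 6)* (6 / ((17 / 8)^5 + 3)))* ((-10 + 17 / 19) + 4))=-114425856 / 2221069543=-0.05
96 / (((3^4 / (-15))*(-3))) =160 / 27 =5.93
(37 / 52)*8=74 / 13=5.69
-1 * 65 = -65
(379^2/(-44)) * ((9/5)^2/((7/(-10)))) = 15110.29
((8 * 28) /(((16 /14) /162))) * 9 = 285768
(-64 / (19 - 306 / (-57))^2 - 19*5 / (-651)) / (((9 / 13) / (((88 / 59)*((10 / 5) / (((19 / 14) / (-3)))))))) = -1282327904 / 3528728109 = -0.36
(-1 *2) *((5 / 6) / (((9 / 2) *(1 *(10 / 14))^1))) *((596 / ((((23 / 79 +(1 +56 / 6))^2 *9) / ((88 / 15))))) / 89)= -1145647888 / 57134244645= -0.02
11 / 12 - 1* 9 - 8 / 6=-9.42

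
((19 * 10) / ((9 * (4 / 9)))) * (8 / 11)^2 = 3040 / 121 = 25.12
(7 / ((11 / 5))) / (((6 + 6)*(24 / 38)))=665 / 1584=0.42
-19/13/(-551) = 1/377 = 0.00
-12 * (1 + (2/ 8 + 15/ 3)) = -75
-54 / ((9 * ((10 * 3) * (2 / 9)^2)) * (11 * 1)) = -81 / 220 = -0.37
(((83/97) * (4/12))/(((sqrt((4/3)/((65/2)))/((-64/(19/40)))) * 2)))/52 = -1.82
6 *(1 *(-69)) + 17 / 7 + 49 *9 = 206 / 7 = 29.43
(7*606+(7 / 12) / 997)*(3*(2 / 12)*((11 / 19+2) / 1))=2486813455 / 454632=5469.95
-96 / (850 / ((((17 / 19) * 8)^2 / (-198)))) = 8704 / 297825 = 0.03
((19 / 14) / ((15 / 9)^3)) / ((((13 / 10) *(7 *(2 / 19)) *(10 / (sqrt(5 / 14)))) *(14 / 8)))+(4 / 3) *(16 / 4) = 9747 *sqrt(70) / 7803250+16 / 3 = 5.34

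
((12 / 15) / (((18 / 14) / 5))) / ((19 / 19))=28 / 9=3.11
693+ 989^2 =978814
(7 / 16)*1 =7 / 16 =0.44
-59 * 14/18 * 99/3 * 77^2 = -26935447/3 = -8978482.33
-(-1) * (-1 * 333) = -333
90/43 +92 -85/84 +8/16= 338015/3612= 93.58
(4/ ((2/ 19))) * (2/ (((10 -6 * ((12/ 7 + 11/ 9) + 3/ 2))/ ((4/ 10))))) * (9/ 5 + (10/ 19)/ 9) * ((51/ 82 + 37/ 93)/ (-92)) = 86503571/ 2295521325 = 0.04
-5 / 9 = -0.56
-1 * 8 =-8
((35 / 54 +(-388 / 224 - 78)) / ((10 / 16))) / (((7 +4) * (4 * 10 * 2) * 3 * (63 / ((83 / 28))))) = -396989 / 176033088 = -0.00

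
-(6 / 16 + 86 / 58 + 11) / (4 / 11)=-32813 / 928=-35.36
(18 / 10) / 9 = 1 / 5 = 0.20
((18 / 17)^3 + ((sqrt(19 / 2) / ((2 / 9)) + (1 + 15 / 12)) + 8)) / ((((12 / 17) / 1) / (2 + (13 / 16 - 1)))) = 6518069 / 221952 + 1479 * sqrt(38) / 256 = 64.98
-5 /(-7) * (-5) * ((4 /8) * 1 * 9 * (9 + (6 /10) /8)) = -16335 /112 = -145.85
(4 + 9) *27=351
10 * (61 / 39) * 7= 4270 / 39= 109.49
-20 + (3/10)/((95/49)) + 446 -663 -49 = -271553/950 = -285.85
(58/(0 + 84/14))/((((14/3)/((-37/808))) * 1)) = -0.09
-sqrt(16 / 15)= -4*sqrt(15) / 15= -1.03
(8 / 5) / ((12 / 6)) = 4 / 5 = 0.80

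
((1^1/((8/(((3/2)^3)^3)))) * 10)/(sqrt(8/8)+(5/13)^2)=16632135/397312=41.86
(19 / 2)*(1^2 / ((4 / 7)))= 16.62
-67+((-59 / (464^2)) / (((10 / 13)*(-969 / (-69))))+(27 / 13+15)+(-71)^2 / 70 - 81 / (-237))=22.43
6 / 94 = 3 / 47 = 0.06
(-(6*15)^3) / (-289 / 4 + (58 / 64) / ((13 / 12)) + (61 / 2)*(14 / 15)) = 16974.49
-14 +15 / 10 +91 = 157 / 2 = 78.50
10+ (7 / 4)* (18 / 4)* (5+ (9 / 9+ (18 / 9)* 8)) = 733 / 4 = 183.25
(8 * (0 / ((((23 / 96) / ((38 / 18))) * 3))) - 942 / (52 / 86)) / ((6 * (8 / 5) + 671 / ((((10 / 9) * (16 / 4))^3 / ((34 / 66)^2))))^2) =-3345903616000000 / 290404009782471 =-11.52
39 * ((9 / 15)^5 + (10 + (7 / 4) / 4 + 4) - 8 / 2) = 20504757 / 50000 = 410.10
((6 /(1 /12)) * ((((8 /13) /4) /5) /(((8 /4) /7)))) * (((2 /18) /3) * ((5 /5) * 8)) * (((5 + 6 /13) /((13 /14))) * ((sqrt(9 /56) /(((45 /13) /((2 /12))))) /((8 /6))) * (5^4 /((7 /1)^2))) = 7100 * sqrt(14) /10647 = 2.50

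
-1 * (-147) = 147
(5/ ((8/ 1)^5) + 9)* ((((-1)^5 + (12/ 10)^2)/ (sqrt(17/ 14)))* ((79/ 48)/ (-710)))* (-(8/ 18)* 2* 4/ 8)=256282873* sqrt(238)/ 1067876352000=0.00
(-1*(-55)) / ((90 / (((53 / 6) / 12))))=583 / 1296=0.45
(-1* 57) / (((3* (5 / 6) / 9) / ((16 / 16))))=-205.20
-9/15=-3/5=-0.60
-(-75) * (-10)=-750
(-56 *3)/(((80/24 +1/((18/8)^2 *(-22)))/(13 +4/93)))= -30261924/45911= -659.14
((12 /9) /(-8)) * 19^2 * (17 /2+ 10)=-13357 /12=-1113.08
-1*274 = -274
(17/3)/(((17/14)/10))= 140/3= 46.67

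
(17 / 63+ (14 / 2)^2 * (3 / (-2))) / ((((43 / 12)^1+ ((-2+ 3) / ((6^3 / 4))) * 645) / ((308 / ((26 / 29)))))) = -11773652 / 7267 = -1620.15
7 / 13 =0.54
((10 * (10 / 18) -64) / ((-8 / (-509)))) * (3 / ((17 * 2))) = -133867 / 408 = -328.11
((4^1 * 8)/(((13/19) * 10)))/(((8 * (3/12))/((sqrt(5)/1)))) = 152 * sqrt(5)/65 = 5.23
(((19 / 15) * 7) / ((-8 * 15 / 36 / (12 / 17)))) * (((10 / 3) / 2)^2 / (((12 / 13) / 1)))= -1729 / 306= -5.65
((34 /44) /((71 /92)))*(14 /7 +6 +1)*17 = 119646 /781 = 153.20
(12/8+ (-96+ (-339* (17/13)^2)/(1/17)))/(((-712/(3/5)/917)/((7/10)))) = 12952084887/2406560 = 5381.99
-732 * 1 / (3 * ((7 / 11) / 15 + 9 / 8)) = -322080 / 1541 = -209.01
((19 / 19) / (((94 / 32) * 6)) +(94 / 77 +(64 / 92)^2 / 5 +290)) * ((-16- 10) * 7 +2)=-100407928704 / 1914451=-52447.37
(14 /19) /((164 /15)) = 105 /1558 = 0.07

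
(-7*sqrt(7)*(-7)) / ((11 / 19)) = 931*sqrt(7) / 11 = 223.93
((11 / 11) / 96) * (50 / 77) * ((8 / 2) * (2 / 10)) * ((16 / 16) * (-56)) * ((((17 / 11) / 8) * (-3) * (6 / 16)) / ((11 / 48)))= 765 / 2662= 0.29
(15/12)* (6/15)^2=0.20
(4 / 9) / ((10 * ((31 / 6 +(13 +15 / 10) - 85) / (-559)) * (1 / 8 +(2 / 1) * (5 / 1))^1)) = 2236 / 59535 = 0.04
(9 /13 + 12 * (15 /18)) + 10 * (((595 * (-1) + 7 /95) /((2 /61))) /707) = -6135941 /24947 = -245.96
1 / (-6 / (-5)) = 0.83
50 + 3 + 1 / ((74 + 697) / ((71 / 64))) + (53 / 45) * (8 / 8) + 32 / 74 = 1495590253 / 27385920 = 54.61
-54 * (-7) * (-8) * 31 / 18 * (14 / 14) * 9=-46872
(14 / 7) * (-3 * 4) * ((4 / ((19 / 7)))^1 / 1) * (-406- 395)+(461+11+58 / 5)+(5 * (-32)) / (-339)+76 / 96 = 7423888589 / 257640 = 28814.97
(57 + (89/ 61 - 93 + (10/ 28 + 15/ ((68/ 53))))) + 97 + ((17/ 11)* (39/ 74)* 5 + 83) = 1909494051/ 11817652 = 161.58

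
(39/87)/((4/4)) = 13/29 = 0.45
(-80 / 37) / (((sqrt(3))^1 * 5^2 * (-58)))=8 * sqrt(3) / 16095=0.00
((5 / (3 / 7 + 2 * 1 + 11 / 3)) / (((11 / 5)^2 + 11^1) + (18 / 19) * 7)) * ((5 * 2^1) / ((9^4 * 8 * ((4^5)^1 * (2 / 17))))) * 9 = 1413125 / 2719777554432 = 0.00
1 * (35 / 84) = 5 / 12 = 0.42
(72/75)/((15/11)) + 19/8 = 3079/1000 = 3.08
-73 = -73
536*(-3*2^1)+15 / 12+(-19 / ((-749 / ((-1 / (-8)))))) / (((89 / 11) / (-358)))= -428615605 / 133322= -3214.89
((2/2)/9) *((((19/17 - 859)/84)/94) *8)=-14584/151011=-0.10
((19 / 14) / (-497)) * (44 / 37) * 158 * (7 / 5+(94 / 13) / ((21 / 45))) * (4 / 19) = -106880048 / 58568965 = -1.82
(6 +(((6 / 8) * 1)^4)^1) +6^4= 1302.32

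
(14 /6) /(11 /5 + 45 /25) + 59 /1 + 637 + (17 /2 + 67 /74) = 313459 /444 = 705.99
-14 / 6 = -2.33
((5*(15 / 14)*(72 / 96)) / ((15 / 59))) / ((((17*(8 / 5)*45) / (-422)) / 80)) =-311225 / 714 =-435.89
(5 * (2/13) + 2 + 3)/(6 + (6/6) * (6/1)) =25/52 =0.48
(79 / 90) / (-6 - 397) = -79 / 36270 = -0.00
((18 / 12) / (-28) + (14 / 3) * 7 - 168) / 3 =-22745 / 504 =-45.13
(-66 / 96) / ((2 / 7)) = -77 / 32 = -2.41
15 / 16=0.94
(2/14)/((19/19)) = 1/7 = 0.14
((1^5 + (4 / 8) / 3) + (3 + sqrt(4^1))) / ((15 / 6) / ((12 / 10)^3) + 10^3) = 2664 / 432625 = 0.01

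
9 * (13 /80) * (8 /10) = 117 /100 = 1.17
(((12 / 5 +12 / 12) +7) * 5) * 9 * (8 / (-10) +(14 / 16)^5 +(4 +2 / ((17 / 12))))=1670017167 / 696320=2398.35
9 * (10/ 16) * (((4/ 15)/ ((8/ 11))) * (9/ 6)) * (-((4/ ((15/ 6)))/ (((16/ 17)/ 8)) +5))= -9207/ 160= -57.54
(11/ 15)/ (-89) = -11/ 1335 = -0.01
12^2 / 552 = 6 / 23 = 0.26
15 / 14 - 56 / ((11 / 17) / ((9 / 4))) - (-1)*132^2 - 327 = 2603115 / 154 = 16903.34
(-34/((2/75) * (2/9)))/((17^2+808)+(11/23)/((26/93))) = -3431025/657029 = -5.22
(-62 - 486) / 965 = -548 / 965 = -0.57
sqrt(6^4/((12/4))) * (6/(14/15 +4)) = 540 * sqrt(3)/37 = 25.28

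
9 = 9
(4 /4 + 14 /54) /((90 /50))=170 /243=0.70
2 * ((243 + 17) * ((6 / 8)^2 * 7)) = 2047.50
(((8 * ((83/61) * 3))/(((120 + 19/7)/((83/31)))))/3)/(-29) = -385784/47106701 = -0.01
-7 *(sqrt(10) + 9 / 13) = -7 *sqrt(10) - 63 / 13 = -26.98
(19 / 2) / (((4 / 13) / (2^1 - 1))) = 247 / 8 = 30.88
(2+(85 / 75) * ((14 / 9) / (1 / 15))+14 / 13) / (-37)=-0.80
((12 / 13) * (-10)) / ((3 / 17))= -680 / 13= -52.31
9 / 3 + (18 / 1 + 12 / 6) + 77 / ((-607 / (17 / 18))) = 249989 / 10926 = 22.88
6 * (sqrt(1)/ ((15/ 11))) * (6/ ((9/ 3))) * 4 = 176/ 5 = 35.20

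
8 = 8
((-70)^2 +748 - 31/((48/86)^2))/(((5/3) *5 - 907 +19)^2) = 3195929/445716544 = 0.01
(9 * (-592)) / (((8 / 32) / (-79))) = 1683648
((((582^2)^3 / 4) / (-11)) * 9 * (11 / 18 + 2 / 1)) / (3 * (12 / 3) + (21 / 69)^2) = -120781787014262007864 / 70367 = -1716454971993434.53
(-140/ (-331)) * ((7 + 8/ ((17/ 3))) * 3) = 60060/ 5627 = 10.67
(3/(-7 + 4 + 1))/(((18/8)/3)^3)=-32/9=-3.56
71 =71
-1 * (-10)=10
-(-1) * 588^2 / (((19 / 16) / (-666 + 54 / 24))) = -3671801280 / 19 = -193252698.95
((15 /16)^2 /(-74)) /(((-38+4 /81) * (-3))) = -6075 /58233856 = -0.00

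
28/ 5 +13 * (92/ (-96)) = -823/ 120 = -6.86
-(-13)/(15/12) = 52/5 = 10.40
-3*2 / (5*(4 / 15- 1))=18 / 11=1.64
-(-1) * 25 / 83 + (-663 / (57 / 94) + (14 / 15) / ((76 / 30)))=-90694 / 83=-1092.70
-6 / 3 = -2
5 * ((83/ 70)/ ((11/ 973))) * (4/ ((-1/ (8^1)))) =-184592/ 11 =-16781.09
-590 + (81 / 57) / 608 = -6815653 / 11552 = -590.00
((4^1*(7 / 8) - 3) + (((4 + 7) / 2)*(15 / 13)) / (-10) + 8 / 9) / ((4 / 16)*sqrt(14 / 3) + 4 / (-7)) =-19768 / 1599 - 17297*sqrt(42) / 9594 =-24.05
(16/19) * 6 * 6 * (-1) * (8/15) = -1536/95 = -16.17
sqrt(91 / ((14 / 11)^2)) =11 *sqrt(91) / 14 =7.50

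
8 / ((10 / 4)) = 16 / 5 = 3.20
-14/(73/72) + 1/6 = -5975/438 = -13.64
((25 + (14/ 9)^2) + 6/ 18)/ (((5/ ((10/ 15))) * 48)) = 281/ 3645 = 0.08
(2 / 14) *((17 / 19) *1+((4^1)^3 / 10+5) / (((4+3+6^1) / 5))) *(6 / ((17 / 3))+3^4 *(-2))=-187776 / 1547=-121.38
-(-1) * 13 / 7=13 / 7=1.86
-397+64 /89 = -35269 /89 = -396.28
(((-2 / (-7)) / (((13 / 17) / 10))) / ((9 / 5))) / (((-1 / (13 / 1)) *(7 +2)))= -3.00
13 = 13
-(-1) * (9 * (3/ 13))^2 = 729/ 169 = 4.31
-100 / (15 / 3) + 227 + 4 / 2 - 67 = 142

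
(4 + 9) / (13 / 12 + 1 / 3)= 156 / 17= 9.18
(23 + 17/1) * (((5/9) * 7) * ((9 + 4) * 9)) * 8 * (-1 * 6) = -873600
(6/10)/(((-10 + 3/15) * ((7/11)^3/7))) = -3993/2401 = -1.66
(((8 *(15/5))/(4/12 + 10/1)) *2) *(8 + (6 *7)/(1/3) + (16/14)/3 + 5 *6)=165696/217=763.58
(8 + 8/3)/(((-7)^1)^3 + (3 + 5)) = -32/1005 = -0.03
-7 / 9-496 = -4471 / 9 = -496.78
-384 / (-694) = 192 / 347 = 0.55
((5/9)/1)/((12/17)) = 85/108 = 0.79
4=4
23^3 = 12167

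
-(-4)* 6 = 24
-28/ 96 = -7/ 24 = -0.29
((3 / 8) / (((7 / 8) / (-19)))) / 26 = -57 / 182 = -0.31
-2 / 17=-0.12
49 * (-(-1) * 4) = 196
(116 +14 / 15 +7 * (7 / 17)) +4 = 123.82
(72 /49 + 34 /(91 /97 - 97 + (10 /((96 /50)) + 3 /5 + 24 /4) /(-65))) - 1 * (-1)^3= 580804933 /274467277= 2.12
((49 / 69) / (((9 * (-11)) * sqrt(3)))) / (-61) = 49 * sqrt(3) / 1250073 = 0.00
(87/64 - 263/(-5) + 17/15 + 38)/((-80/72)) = -268107/3200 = -83.78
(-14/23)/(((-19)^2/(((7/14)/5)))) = -7/41515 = -0.00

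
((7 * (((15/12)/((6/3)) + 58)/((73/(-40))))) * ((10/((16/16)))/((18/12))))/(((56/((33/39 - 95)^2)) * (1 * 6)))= -487947600/12337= -39551.56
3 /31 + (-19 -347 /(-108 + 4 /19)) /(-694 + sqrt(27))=96957* sqrt(3) /986335232 + 1827158331 /15288196096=0.12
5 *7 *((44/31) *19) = 29260/31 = 943.87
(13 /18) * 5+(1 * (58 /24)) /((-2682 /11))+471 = 474.60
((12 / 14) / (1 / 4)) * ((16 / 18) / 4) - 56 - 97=-3197 / 21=-152.24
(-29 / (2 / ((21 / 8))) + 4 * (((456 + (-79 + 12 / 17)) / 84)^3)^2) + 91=70195758861028721459113 / 2119870119423845376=33113.24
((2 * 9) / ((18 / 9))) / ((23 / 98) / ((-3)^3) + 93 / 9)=0.87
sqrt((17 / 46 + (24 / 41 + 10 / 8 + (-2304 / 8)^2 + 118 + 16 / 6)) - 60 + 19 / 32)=sqrt(42517039998534) / 22632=288.11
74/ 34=37/ 17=2.18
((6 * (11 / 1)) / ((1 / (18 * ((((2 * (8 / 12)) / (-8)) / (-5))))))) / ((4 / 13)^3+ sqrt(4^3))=24167 / 4900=4.93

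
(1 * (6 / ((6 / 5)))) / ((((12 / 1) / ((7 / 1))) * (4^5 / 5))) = 175 / 12288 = 0.01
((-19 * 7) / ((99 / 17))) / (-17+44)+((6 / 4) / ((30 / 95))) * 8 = 99313 / 2673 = 37.15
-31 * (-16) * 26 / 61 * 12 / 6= 25792 / 61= 422.82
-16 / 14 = -8 / 7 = -1.14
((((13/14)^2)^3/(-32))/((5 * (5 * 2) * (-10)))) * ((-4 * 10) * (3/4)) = -14480427/12047257600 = -0.00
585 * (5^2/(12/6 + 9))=14625/11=1329.55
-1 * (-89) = 89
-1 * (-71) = 71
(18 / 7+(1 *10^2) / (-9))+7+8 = 407 / 63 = 6.46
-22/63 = -0.35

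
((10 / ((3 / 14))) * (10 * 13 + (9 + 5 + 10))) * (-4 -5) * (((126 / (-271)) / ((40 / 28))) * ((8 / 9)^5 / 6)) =3461742592 / 1778031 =1946.95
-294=-294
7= 7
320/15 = 64/3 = 21.33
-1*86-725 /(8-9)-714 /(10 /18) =-3231 /5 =-646.20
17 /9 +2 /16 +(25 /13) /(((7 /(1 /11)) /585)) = 92165 /5544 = 16.62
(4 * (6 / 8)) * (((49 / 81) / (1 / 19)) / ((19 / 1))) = 1.81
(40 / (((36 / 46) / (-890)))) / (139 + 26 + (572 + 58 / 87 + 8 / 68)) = -6959800 / 112881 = -61.66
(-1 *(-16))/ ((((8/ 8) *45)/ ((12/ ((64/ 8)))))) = 8/ 15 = 0.53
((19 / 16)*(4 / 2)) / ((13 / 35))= 665 / 104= 6.39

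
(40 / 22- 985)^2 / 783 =12996025 / 10527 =1234.54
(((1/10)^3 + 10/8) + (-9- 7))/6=-14749/6000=-2.46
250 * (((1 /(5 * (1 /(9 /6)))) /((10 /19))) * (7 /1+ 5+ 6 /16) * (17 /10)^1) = 95931 /32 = 2997.84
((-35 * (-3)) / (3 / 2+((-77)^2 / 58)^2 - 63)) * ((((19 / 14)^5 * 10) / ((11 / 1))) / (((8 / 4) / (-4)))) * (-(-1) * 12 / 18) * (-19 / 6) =197827929605 / 1107555479646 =0.18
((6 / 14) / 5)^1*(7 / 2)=3 / 10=0.30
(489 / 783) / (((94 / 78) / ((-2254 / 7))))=-682318 / 4089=-166.87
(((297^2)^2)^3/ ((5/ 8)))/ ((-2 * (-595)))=1884245050438765844170375448964/ 2975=633359680819753224931218600.00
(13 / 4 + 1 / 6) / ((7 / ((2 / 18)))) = 41 / 756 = 0.05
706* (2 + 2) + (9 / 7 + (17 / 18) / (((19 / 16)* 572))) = 483607219 / 171171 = 2825.29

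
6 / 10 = 3 / 5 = 0.60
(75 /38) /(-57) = -25 /722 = -0.03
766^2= 586756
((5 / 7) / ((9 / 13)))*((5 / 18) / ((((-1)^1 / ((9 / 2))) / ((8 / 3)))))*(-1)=650 / 189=3.44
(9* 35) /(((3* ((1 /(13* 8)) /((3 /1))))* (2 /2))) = 32760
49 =49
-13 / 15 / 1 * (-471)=408.20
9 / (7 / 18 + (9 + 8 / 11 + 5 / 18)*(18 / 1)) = 1782 / 35735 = 0.05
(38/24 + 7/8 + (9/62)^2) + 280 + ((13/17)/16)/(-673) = 149078595131/527750448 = 282.48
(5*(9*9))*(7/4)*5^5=8859375/4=2214843.75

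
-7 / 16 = -0.44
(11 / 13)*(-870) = -9570 / 13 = -736.15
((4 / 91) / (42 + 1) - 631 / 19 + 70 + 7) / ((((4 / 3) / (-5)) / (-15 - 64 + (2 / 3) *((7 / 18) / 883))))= 403412795720 / 31096611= 12972.89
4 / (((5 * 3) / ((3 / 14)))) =2 / 35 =0.06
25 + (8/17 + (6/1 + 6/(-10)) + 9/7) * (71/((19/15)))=963479/2261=426.13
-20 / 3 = -6.67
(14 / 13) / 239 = 14 / 3107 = 0.00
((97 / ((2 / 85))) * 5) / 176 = 41225 / 352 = 117.12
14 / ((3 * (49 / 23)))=46 / 21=2.19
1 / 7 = 0.14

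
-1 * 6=-6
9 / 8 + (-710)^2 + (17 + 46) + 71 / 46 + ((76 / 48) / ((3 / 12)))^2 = 834964771 / 1656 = 504205.78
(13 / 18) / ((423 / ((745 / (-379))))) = -9685 / 2885706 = -0.00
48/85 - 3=-207/85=-2.44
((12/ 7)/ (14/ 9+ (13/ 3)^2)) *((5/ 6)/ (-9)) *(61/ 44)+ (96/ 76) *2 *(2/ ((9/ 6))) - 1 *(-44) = 47.36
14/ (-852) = -7/ 426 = -0.02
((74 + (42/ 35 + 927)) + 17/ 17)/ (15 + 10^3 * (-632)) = -5016/ 3159925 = -0.00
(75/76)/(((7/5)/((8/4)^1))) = 375/266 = 1.41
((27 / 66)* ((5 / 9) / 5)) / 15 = 1 / 330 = 0.00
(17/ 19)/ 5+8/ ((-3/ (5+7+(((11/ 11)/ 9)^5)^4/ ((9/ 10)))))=-992320812433685585674021/ 31184411902481022374565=-31.82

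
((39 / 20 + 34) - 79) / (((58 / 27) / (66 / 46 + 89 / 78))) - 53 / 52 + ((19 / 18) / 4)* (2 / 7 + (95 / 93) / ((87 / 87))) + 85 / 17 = -192218888401 / 4064271120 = -47.29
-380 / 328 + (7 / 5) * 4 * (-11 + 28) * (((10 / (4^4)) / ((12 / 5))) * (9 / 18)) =-12085 / 31488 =-0.38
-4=-4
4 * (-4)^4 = 1024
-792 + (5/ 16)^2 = -202727/ 256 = -791.90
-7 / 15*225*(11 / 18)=-385 / 6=-64.17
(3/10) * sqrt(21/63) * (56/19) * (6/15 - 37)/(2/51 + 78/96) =-4181184 * sqrt(3)/330125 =-21.94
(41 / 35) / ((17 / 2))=82 / 595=0.14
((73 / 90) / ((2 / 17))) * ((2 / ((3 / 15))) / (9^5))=0.00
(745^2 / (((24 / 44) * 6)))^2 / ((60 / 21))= 52184135955875 / 5184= 10066384250.75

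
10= 10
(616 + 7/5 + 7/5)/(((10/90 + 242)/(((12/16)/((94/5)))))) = 41769/409652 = 0.10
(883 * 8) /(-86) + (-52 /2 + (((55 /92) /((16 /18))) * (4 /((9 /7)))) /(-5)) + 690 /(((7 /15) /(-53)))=-4346139977 /55384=-78472.84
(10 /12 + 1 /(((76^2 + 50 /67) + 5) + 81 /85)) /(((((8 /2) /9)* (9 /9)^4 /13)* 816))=1070527445 /35830529536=0.03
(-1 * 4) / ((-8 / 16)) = 8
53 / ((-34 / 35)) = -54.56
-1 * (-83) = 83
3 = 3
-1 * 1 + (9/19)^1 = -10/19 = -0.53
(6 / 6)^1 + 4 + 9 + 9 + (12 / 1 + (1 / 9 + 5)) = 361 / 9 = 40.11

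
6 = 6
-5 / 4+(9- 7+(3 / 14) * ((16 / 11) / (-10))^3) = 3490803 / 4658500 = 0.75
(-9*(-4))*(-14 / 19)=-504 / 19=-26.53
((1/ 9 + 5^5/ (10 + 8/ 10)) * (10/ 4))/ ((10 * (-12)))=-15631/ 2592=-6.03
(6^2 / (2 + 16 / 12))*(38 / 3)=684 / 5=136.80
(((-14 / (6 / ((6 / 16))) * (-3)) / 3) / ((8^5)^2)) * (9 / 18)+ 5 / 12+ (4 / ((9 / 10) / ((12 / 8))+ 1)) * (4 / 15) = 55834574869 / 51539607552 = 1.08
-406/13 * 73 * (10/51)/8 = -74095/1326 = -55.88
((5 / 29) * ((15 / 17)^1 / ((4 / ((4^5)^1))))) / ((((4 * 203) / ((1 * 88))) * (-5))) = -84480 / 100079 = -0.84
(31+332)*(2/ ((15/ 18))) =4356/ 5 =871.20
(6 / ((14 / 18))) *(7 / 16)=27 / 8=3.38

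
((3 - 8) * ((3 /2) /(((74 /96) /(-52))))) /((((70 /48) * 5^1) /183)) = 16443648 /1295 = 12697.80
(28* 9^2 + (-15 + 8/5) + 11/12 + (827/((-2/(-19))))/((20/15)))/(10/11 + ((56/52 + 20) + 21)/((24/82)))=139817821/2482570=56.32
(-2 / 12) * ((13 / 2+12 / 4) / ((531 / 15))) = -0.04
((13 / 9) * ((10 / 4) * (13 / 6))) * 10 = 4225 / 54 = 78.24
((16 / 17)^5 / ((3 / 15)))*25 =131072000 / 1419857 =92.31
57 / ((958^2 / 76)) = 1083 / 229441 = 0.00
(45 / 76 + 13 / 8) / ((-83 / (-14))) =2359 / 6308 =0.37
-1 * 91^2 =-8281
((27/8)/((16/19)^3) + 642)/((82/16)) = 21222249/167936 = 126.37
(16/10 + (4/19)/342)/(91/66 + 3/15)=572044/564243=1.01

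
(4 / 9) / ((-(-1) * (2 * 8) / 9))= 1 / 4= 0.25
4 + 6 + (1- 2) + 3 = 12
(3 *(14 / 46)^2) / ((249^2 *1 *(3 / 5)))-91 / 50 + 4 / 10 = -2328683309 / 1639926450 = -1.42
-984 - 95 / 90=-17731 / 18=-985.06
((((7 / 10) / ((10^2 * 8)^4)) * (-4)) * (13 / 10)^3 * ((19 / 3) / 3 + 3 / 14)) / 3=-643721 / 55296000000000000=-0.00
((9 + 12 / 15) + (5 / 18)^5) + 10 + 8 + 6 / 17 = 28.15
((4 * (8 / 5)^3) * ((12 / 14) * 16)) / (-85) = -196608 / 74375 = -2.64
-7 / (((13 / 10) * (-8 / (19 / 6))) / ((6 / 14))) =95 / 104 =0.91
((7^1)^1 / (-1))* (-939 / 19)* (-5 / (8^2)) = -32865 / 1216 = -27.03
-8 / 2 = -4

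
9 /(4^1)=9 /4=2.25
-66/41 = -1.61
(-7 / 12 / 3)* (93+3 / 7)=-109 / 6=-18.17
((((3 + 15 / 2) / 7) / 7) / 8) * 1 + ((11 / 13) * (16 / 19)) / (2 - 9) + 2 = 53253 / 27664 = 1.92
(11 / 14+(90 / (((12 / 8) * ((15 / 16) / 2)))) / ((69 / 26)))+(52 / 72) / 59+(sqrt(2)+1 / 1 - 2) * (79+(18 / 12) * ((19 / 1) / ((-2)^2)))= -25370419 / 683928+689 * sqrt(2) / 8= 84.70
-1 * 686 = -686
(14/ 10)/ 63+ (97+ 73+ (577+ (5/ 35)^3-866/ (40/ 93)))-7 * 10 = -82510871/ 61740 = -1336.42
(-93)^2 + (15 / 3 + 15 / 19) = 8654.79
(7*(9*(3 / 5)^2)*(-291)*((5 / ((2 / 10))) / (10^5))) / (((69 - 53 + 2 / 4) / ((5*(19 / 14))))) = -149283 / 220000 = -0.68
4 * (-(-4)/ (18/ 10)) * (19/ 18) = 760/ 81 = 9.38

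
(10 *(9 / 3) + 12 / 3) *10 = 340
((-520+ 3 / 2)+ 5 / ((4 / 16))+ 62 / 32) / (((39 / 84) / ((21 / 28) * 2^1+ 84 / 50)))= -1768557 / 520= -3401.07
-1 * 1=-1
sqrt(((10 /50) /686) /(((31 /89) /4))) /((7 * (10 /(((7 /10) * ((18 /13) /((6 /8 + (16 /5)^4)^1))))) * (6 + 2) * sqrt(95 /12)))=45 * sqrt(2201682) /198116161334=0.00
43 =43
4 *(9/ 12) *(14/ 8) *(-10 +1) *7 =-1323/ 4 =-330.75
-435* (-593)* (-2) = -515910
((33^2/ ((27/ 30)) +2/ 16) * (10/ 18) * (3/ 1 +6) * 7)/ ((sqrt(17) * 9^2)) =112945 * sqrt(17)/ 3672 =126.82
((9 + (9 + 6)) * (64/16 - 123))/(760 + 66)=-204/59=-3.46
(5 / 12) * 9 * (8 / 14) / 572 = 15 / 4004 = 0.00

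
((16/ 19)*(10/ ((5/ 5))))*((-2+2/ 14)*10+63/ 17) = -283040/ 2261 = -125.18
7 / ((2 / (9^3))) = 2551.50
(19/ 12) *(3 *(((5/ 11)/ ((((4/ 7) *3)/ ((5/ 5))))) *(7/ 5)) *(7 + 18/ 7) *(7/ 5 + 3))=8911/ 120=74.26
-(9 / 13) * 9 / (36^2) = -1 / 208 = -0.00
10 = 10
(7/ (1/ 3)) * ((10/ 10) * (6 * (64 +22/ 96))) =64743/ 8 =8092.88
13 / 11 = 1.18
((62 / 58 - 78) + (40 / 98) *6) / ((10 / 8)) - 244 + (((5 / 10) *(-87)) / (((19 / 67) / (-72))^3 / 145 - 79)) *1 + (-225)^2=459767918994442117462971 / 9136525552906294795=50321.96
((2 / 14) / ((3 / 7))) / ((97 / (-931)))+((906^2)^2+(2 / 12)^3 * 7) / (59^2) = 14116865240011279 / 72933912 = 193556945.64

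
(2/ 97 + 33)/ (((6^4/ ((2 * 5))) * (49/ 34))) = 272255/ 1539972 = 0.18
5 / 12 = 0.42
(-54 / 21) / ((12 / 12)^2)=-18 / 7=-2.57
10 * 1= 10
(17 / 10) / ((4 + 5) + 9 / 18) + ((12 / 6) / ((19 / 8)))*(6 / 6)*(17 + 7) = 1937 / 95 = 20.39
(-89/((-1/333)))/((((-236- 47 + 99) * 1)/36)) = -266733/46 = -5798.54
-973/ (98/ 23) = -3197/ 14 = -228.36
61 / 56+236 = 237.09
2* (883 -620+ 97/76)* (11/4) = 220935/152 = 1453.52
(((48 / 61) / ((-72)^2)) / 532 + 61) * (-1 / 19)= -213793777 / 66591504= -3.21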